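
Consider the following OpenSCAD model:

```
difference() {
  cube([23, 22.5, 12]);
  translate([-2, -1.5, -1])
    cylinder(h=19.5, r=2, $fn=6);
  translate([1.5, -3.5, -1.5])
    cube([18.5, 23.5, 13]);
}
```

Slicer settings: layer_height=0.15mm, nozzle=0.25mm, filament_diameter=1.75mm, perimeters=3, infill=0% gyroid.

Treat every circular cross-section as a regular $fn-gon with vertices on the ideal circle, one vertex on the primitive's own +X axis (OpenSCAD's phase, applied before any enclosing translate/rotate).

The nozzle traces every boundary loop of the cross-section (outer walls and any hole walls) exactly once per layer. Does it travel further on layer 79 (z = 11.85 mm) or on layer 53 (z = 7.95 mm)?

layer 53 (z = 7.95 mm)

Layer 79 (z = 11.85): the cube is present — its section is the full 23×22.5 rectangle (perimeter 91.00 mm); the r=2 cylinder at (-2, -1.5) gives a regular 6-gon of circumradius 2 (constant along its height) (perimeter = 2·6·2.000·sin(180°/6) = 12.00 mm); the cube at (1.5, -3.5) does not reach this height (z outside [-1.5, 11.5]); Taking the first minus the rest: starting from the 23×22.5 cube, the r=2 cylinder at (-2, -1.5) misses the remaining region (no effect) — boundary = 91.00 mm. So its perimeter = 91.00 mm. Layer 53 (z = 7.95): the 23×22.5 cube contributes its full rectangle (perimeter 91.00 mm); the r=2 cylinder at (-2, -1.5) contributes a regular 6-gon of circumradius 2 (perimeter = 2·6·2.000·sin(180°/6) = 12.00 mm); the 18.5×23.5 cube at (1.5, -3.5) contributes its full rectangle (perimeter 84.00 mm); Subtracting the remaining from the first: starting from the 23×22.5 cube, the r=2 cylinder at (-2, -1.5) misses the remaining region (no effect); the 18.5×23.5 cube at (1.5, -3.5) partially overlaps it — only the 370.00 mm² overlap (of its 434.75 mm²) is removed, clipping the outline — boundary = 131.00 mm. So its perimeter = 131.00 mm. Layer 53 is larger (131.00 vs 91.00 mm).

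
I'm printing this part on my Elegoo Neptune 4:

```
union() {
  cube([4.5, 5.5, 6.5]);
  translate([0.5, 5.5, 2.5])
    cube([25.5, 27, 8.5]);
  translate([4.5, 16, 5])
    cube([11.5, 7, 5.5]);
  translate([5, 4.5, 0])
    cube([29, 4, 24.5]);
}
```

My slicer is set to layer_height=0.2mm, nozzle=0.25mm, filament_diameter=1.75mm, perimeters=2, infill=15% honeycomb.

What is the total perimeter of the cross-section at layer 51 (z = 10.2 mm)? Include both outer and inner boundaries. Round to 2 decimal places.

At z = 10.2 mm: the cube is absent (z outside [0, 6.5]); the 25.5×27 cube at (0.5, 5.5) contributes its full rectangle (perimeter 105.00 mm); the cube at (4.5, 16) (footprint 11.5×7) is included at this height (perimeter 37.00 mm); the 29×4 cube at (5, 4.5) contributes its full rectangle (perimeter 66.00 mm); Combining (union): the regions partially overlap (shared area 143.50 mm²), so the edge portions inside another operand are dropped and the merged outline is re-measured after clipping — boundary = 123.00 mm. Overall, the cross-section is a single solid region. Total boundary length (outer) = 123.00 mm.

123.00 mm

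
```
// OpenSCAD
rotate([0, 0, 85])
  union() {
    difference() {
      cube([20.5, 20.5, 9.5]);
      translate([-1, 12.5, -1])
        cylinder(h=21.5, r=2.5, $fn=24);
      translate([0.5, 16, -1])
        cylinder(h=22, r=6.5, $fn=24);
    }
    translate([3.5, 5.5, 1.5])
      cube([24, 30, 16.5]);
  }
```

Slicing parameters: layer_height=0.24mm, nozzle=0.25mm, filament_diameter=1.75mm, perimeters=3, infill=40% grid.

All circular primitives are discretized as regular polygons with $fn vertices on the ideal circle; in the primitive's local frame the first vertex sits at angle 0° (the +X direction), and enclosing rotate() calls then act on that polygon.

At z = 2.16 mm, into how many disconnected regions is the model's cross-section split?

At z = 2.16 mm: the cube (footprint 20.5×20.5) is included at this height; the r=2.5 cylinder at (-1, 12.5) contributes a regular 24-gon of circumradius 2.5; the r=6.5 cylinder at (0.5, 16) gives a regular 24-gon of circumradius 6.5 (constant along its height); Subtracting the remaining from the first: starting from the 20.5×20.5 cube, the r=2.5 cylinder at (-1, 12.5) partially overlaps it — only the 4.87 mm² overlap (of its 19.41 mm²) is removed, clipping the outline; the r=6.5 cylinder at (0.5, 16) partially overlaps it — only the 59.94 mm² overlap (of its 131.22 mm²) is removed, clipping the outline — 1 connected region; the cube at (3.5, 5.5) is present — its section is the full 24×30 rectangle; Merging all regions: the regions partially overlap (shared area 227.84 mm²), so overlapping operands fuse into one piece — 1 connected region; (rotated 85° about Z; rotation is an isometry so areas/perimeters/island counts are preserved). The result has 1 disconnected region.

1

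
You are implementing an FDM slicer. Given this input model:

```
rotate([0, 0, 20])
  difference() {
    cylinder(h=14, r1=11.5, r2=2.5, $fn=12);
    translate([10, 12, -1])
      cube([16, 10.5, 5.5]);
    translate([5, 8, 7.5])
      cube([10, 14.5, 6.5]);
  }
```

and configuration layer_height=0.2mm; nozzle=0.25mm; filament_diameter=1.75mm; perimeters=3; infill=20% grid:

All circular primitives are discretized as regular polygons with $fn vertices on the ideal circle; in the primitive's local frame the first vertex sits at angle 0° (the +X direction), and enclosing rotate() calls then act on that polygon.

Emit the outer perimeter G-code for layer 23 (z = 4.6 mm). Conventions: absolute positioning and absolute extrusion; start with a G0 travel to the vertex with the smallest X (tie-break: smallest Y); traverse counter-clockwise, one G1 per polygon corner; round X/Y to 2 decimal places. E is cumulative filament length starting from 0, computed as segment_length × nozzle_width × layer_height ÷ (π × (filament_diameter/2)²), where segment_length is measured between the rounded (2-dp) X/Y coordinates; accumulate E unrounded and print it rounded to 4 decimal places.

G0 X-8.41 Y1.48 Z4.60
G1 X-8.03 Y-2.92 E0.0918
G1 X-5.49 Y-6.54 E0.1837
G1 X-1.48 Y-8.41 E0.2757
G1 X2.92 Y-8.03 E0.3675
G1 X6.54 Y-5.49 E0.4594
G1 X8.41 Y-1.48 E0.5514
G1 X8.03 Y2.92 E0.6432
G1 X5.49 Y6.54 E0.7352
G1 X1.48 Y8.41 E0.8271
G1 X-2.92 Y8.03 E0.9189
G1 X-6.54 Y5.49 E1.0109
G1 X-8.41 Y1.48 E1.1028

At z = 4.6 mm: the cone (r1=11.5→r2=2.5) has section circumradius 8.543 here — a regular 12-gon; the cube at (10, 12) is not intersected at this z (z outside [-1, 4.5]); the cube at (5, 8) is absent (z outside [7.5, 14]); Taking the first minus the rest: none of the subtracted shapes is present at this height, so the cone is unchanged — 1 connected region; (whole slice rotated 20° about Z — lengths, areas and connectivity unchanged). The outline is a single polygon with 12 vertices. Extrusion per mm of travel: 0.25 × 0.2 / (π × 0.875²) = 0.020788. Accumulating E over each segment gives final E = 1.1028.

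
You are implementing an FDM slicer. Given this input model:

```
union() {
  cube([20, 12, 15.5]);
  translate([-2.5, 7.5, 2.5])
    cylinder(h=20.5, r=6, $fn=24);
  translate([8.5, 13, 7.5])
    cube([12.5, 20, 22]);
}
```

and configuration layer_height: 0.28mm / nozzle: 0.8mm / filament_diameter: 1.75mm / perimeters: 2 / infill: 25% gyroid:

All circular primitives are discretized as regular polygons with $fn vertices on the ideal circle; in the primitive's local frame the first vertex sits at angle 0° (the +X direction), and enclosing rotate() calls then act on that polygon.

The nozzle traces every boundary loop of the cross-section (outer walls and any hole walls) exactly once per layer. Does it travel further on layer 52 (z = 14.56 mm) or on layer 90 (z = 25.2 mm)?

Layer 52 (z = 14.56): the 20×12 cube contributes its full rectangle (perimeter 64.00 mm); the cylinder at (-2.5, 7.5): section is a regular 24-gon, circumradius r=6 (perimeter = 2·24·6.000·sin(180°/24) = 37.59 mm); the cube at (8.5, 13) (footprint 12.5×20) is included at this height (perimeter 65.00 mm); Merging all regions: the regions partially overlap (shared area 26.27 mm²), so the edge portions inside another operand are dropped and the merged outline is re-measured after clipping — boundary = 143.35 mm. So its perimeter = 143.35 mm. Layer 90 (z = 25.2): the cube is not intersected at this z (z outside [0, 15.5]); the cylinder at (-2.5, 7.5) is not intersected at this z (z outside [2.5, 23]); the cube at (8.5, 13) (footprint 12.5×20) is included at this height (perimeter 65.00 mm); Combining (union): only the 12.5×20 cube at (8.5, 13) is present, so the union is just that shape — boundary = 65.00 mm. So its perimeter = 65.00 mm. Layer 52 is larger (143.35 vs 65.00 mm).

layer 52 (z = 14.56 mm)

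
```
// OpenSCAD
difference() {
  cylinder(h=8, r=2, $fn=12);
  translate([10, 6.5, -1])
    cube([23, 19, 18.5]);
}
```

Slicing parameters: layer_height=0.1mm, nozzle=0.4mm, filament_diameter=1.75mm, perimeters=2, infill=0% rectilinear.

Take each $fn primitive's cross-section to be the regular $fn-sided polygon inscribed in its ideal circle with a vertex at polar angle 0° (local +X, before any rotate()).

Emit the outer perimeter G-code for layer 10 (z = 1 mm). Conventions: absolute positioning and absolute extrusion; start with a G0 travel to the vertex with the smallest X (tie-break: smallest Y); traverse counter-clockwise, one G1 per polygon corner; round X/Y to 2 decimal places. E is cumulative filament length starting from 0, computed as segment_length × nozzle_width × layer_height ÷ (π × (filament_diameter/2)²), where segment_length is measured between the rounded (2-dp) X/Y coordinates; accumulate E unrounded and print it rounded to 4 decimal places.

At z = 1 mm: the cylinder: section is a regular 12-gon, circumradius r=2; the cube at (10, 6.5) (footprint 23×19) is included at this height; After the difference (first − rest): starting from the r=2 cylinder, the 23×19 cube at (10, 6.5) misses the remaining region (no effect) — 1 connected region. The outline is a single polygon with 12 vertices. Extrusion per mm of travel: 0.4 × 0.1 / (π × 0.875²) = 0.016630. Accumulating E over each segment gives final E = 0.2065.

G0 X-2.00 Y0.00 Z1.00
G1 X-1.73 Y-1.00 E0.0172
G1 X-1.00 Y-1.73 E0.0344
G1 X0.00 Y-2.00 E0.0516
G1 X1.00 Y-1.73 E0.0688
G1 X1.73 Y-1.00 E0.0860
G1 X2.00 Y0.00 E0.1032
G1 X1.73 Y1.00 E0.1205
G1 X1.00 Y1.73 E0.1376
G1 X0.00 Y2.00 E0.1549
G1 X-1.00 Y1.73 E0.1721
G1 X-1.73 Y1.00 E0.1893
G1 X-2.00 Y0.00 E0.2065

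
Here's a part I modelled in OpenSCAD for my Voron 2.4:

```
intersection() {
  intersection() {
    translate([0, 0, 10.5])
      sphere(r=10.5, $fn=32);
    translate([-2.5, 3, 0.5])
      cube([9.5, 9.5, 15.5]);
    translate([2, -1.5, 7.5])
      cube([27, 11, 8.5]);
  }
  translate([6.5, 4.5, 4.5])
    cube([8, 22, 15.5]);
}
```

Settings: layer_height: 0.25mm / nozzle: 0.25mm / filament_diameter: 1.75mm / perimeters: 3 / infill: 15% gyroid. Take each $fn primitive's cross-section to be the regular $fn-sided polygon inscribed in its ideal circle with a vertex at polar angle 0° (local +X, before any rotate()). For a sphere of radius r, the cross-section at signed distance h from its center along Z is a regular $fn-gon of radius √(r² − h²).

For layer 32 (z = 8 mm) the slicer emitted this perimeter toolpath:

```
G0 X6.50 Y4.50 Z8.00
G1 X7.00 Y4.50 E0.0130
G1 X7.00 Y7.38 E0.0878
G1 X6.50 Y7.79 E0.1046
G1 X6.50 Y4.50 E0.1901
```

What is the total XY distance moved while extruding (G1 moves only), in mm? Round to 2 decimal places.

Sum the Euclidean lengths of each G1 segment: total = 7.32 mm.

7.32 mm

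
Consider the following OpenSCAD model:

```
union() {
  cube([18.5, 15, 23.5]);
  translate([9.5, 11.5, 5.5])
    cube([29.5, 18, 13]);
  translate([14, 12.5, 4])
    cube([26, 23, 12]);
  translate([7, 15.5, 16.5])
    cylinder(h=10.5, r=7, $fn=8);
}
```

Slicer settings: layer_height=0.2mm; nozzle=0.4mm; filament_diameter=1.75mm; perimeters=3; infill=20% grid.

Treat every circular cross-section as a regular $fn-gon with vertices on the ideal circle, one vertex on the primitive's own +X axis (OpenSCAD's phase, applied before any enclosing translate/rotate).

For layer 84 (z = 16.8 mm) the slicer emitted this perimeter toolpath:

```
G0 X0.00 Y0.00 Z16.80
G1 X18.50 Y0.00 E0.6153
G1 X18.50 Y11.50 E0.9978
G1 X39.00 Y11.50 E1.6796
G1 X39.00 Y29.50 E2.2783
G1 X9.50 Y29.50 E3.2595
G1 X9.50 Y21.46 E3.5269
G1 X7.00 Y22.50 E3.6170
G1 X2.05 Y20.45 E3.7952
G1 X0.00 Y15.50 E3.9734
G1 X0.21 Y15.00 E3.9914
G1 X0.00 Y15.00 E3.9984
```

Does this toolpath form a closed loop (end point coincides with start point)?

no

Start point (G0): (0.00, 0.00). End point (last G1): the path does not return to the start — open.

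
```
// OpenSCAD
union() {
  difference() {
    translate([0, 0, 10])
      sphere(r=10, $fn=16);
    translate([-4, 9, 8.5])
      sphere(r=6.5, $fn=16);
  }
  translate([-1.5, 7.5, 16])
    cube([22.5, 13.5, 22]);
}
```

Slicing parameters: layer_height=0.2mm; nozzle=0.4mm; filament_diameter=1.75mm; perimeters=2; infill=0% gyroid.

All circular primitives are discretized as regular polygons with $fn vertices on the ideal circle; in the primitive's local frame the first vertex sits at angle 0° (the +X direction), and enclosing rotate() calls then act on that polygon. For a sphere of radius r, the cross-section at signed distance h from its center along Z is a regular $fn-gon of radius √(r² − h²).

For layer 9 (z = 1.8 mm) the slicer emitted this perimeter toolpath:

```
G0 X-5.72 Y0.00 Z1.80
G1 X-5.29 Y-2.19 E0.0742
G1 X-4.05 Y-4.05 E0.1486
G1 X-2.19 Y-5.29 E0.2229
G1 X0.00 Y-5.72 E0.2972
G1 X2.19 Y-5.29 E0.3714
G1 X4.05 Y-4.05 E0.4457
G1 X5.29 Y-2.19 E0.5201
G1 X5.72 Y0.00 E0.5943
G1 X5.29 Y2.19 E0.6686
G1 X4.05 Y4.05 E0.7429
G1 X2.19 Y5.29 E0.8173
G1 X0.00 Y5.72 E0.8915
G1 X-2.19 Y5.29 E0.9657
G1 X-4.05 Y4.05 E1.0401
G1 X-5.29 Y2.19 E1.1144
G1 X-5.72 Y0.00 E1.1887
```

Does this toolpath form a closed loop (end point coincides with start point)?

Start point (G0): (-5.72, 0.00). End point (last G1): the path returns to the start — closed.

yes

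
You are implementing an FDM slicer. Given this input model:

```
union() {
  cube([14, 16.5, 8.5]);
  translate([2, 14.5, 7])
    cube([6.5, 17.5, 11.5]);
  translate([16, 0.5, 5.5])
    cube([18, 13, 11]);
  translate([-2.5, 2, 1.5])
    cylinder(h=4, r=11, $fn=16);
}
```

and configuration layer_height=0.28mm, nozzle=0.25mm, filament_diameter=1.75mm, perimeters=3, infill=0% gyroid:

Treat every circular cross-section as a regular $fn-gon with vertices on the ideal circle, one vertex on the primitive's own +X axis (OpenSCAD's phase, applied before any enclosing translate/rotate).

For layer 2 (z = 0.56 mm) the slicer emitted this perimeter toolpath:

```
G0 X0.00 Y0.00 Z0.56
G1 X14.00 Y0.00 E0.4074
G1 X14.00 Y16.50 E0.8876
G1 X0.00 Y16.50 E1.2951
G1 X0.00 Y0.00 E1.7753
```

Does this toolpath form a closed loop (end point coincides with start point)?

Start point (G0): (0.00, 0.00). End point (last G1): the path returns to the start — closed.

yes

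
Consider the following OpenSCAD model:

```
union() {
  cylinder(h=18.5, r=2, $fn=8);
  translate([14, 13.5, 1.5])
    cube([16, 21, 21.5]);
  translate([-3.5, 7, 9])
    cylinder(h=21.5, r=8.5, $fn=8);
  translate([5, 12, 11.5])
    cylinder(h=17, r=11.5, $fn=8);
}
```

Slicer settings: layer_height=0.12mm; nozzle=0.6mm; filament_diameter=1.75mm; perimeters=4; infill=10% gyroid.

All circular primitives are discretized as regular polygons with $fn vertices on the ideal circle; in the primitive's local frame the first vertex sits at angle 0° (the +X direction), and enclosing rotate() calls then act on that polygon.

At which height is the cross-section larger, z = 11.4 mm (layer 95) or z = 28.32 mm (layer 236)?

layer 95 (z = 11.4 mm)

Layer 95 (z = 11.4): the cylinder: section is a regular 8-gon, circumradius r=2 (area = (8/2)·2.000²·sin(360°/8) = 11.31 mm²); the 16×21 cube at (14, 13.5) contributes its full rectangle (area 336.00 mm²); the cylinder at (-3.5, 7): section is a regular 8-gon, circumradius r=8.5 (area = (8/2)·8.500²·sin(360°/8) = 204.35 mm²); the cylinder at (5, 12) does not reach this height (z outside [11.5, 28.5]); Taking the union: the regions partially overlap — summed areas 551.67 mm² minus the doubly-counted overlap 5.83 mm² gives 545.84 mm² — area = 545.84 mm². So its area = 545.84 mm². Layer 236 (z = 28.32): the cylinder is absent (z outside [0, 18.5]); the cube at (14, 13.5) is absent (z outside [1.5, 23]); the r=8.5 cylinder at (-3.5, 7) gives a regular 8-gon of circumradius 8.5 (constant along its height) (area = (8/2)·8.500²·sin(360°/8) = 204.35 mm²); the r=11.5 cylinder at (5, 12) contributes a regular 8-gon of circumradius 11.5 (area = (8/2)·11.500²·sin(360°/8) = 374.06 mm²); Taking the union: the regions partially overlap — summed areas 578.41 mm² minus the doubly-counted overlap 102.00 mm² gives 476.42 mm² — area = 476.42 mm². So its area = 476.42 mm². Layer 95 is larger (545.84 vs 476.42 mm²).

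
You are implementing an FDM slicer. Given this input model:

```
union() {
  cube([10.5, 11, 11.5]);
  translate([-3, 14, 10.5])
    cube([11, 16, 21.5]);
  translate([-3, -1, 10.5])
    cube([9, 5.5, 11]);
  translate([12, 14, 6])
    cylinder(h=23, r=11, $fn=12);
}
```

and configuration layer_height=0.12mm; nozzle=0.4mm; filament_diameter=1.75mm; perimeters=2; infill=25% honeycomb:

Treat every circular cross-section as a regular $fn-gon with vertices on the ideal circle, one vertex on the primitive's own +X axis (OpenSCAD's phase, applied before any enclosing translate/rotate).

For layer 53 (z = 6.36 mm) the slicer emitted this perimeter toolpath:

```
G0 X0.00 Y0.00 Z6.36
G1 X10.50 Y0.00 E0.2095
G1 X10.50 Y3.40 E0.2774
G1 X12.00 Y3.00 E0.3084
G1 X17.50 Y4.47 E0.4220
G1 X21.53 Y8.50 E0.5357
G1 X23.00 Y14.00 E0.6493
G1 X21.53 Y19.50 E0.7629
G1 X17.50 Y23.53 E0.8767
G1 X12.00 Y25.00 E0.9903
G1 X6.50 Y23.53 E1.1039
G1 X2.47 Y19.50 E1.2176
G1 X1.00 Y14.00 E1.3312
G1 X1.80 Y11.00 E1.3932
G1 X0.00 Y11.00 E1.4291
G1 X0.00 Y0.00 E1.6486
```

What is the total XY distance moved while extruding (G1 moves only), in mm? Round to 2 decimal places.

Sum the Euclidean lengths of each G1 segment: total = 82.61 mm.

82.61 mm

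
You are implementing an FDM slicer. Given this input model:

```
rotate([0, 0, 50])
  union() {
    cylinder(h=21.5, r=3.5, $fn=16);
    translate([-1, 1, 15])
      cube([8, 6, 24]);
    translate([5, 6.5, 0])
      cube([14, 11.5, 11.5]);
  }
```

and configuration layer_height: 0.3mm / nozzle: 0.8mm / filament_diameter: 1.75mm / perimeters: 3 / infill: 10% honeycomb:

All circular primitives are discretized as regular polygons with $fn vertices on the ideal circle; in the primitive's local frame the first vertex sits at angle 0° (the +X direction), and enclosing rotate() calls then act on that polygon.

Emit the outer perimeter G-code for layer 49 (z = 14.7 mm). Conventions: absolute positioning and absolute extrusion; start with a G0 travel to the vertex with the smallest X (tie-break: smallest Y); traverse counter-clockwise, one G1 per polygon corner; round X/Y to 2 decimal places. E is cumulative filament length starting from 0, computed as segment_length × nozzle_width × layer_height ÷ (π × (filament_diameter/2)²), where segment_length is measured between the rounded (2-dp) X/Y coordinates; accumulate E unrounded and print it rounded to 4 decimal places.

G0 X-3.49 Y-0.31 Z14.70
G1 X-3.10 Y-1.62 E0.1364
G1 X-2.25 Y-2.68 E0.2720
G1 X-1.05 Y-3.34 E0.4086
G1 X0.31 Y-3.49 E0.5451
G1 X1.62 Y-3.10 E0.6815
G1 X2.68 Y-2.25 E0.8171
G1 X3.34 Y-1.05 E0.9537
G1 X3.49 Y0.31 E1.0903
G1 X3.10 Y1.62 E1.2266
G1 X2.25 Y2.68 E1.3622
G1 X1.05 Y3.34 E1.4989
G1 X-0.31 Y3.49 E1.6354
G1 X-1.62 Y3.10 E1.7718
G1 X-2.68 Y2.25 E1.9073
G1 X-3.34 Y1.05 E2.0440
G1 X-3.49 Y-0.31 E2.1805

At z = 14.7 mm: the r=3.5 cylinder contributes a regular 16-gon of circumradius 3.5; the cube at (-1, 1) does not reach this height (z outside [15, 39]); the cube at (5, 6.5) does not reach this height (z outside [0, 11.5]); Combining (union): only the r=3.5 cylinder is present, so the union is just that shape — 1 connected region; (rotated 50° about Z; rotation is an isometry so areas/perimeters/island counts are preserved). The outline is a single polygon with 16 vertices. Extrusion per mm of travel: 0.8 × 0.3 / (π × 0.875²) = 0.099780. Accumulating E over each segment gives final E = 2.1805.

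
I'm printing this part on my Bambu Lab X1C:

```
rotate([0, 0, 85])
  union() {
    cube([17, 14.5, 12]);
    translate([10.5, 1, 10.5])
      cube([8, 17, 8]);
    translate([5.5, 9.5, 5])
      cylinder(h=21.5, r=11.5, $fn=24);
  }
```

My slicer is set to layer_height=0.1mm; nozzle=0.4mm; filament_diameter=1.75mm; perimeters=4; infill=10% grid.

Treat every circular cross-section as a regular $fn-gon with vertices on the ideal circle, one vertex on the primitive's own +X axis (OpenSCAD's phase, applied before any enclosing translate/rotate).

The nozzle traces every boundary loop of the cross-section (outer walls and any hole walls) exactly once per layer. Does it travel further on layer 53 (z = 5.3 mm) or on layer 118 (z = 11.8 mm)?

layer 118 (z = 11.8 mm)

Layer 53 (z = 5.3): the cube (footprint 17×14.5) is included at this height (perimeter 63.00 mm); the cube at (10.5, 1) does not reach this height (z outside [10.5, 18.5]); the r=11.5 cylinder at (5.5, 9.5) contributes a regular 24-gon of circumradius 11.5 (perimeter = 2·24·11.500·sin(180°/24) = 72.05 mm); Merging all regions: the regions partially overlap (shared area 229.34 mm²), so the edge portions inside another operand are dropped and the merged outline is re-measured after clipping — boundary = 76.49 mm; (rotated 85° about Z; rotation is an isometry so areas/perimeters/island counts are preserved). So its perimeter = 76.49 mm. Layer 118 (z = 11.8): the cube (footprint 17×14.5) is included at this height (perimeter 63.00 mm); the cube at (10.5, 1) (footprint 8×17) is included at this height (perimeter 50.00 mm); the r=11.5 cylinder at (5.5, 9.5) gives a regular 24-gon of circumradius 11.5 (constant along its height) (perimeter = 2·24·11.500·sin(180°/24) = 72.05 mm); Taking the union: the regions partially overlap (shared area 331.62 mm²), so the edge portions inside another operand are dropped and the merged outline is re-measured after clipping — boundary = 81.18 mm; (whole slice rotated 85° about Z — lengths, areas and connectivity unchanged). So its perimeter = 81.18 mm. Layer 118 is larger (81.18 vs 76.49 mm).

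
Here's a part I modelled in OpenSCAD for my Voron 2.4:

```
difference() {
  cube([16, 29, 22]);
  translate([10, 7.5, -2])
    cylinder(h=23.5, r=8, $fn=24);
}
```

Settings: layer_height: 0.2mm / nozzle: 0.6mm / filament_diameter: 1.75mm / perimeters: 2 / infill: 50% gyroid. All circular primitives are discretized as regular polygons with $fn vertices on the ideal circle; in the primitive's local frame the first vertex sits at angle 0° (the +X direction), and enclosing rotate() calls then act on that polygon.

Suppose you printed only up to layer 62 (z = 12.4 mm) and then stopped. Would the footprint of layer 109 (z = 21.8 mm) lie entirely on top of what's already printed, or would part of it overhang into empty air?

Compare the two slices. At z = 12.4: the cube (footprint 16×29) is included at this height (area 464.00 mm²); the r=8 cylinder at (10, 7.5) gives a regular 24-gon of circumradius 8 (constant along its height) (area = (24/2)·8.000²·sin(360°/24) = 198.77 mm²); Taking the first minus the rest: starting from the 16×29 cube (464.00 mm²), the r=8 cylinder at (10, 7.5) partially overlaps it — only the 183.18 mm² overlap (of its 198.77 mm²) is removed, clipping the outline — area = 280.82 mm². At z = 21.8: the cube is present — its section is the full 16×29 rectangle (area 464.00 mm²); the cylinder at (10, 7.5) does not reach this height (z outside [-2, 21.5]); Taking the first minus the rest: none of the subtracted shapes is present at this height, so the 16×29 cube is unchanged — area = 464.00 mm². Checking containment: at z = 21.8 the cross-section extends beyond the z = 12.4 cross-section by about 183.18 mm².

part overhangs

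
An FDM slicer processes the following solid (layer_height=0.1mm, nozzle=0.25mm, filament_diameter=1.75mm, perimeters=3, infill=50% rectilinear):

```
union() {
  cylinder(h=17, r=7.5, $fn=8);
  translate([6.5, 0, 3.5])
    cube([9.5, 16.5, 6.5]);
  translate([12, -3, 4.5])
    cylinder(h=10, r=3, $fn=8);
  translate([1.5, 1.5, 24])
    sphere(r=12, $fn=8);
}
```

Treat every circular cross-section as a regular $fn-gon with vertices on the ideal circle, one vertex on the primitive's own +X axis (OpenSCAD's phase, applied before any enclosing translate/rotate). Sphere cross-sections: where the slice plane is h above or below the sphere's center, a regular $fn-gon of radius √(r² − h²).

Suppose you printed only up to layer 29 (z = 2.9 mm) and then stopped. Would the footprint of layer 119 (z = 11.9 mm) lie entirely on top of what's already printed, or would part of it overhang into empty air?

Compare the two slices. At z = 2.9: the r=7.5 cylinder contributes a regular 8-gon of circumradius 7.5 (area = (8/2)·7.500²·sin(360°/8) = 159.10 mm²); the cube at (6.5, 0) does not reach this height (z outside [3.5, 10]); the cylinder at (12, -3) does not reach this height (z outside [4.5, 14.5]); the sphere at (1.5, 1.5) is absent (|z−center|=21.100 > r=12); Combining (union): only the r=7.5 cylinder is present, so the union is just that shape — area = 159.10 mm². At z = 11.9: the cylinder: section is a regular 8-gon, circumradius r=7.5 (area = (8/2)·7.500²·sin(360°/8) = 159.10 mm²); the cube at (6.5, 0) is absent (z outside [3.5, 10]); the cylinder at (12, -3): section is a regular 8-gon, circumradius r=3 (area = (8/2)·3.000²·sin(360°/8) = 25.46 mm²); the sphere at (1.5, 1.5) is not intersected at this z (|z−center|=12.100 > r=12); Combining (union): the 2 present regions are separate (no shared area or edge), so areas and boundary lengths simply add and each stays a separate island — area = 184.55 mm². Checking containment: at z = 11.9 the cross-section extends beyond the z = 2.9 cross-section by about 25.46 mm².

part overhangs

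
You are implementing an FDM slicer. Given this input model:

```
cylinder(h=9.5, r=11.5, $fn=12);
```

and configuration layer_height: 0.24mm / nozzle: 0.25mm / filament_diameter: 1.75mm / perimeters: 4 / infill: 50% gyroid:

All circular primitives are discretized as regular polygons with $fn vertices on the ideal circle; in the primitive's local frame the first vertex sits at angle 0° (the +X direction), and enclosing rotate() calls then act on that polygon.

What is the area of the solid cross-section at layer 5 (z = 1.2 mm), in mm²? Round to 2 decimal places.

396.75 mm²

At z = 1.2 mm: the cylinder: section is a regular 12-gon, circumradius r=11.5 (area = (12/2)·11.500²·sin(360°/12) = 396.75 mm²). Overall, the cross-section is a single solid region. Net area = 396.75 mm².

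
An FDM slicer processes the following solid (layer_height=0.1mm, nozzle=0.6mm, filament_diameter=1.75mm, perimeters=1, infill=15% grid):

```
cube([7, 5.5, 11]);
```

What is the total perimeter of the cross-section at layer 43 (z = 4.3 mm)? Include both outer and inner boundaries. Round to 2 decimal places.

25.00 mm

At z = 4.3 mm: the 7×5.5 cube contributes its full rectangle (perimeter 25.00 mm). Overall, the cross-section is a single solid region. Total boundary length (outer) = 25.00 mm.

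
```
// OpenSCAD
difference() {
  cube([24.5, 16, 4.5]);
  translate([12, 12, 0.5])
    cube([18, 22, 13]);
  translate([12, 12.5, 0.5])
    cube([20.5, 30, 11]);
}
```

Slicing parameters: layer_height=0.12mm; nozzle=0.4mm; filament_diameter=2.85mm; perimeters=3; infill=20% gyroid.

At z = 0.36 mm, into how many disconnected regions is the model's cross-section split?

1

At z = 0.36 mm: the 24.5×16 cube contributes its full rectangle; the cube at (12, 12) is not intersected at this z (z outside [0.5, 13.5]); the cube at (12, 12.5) is not intersected at this z (z outside [0.5, 11.5]); Subtracting the remaining from the first: none of the subtracted shapes is present at this height, so the 24.5×16 cube is unchanged — 1 connected region. The result has 1 disconnected region.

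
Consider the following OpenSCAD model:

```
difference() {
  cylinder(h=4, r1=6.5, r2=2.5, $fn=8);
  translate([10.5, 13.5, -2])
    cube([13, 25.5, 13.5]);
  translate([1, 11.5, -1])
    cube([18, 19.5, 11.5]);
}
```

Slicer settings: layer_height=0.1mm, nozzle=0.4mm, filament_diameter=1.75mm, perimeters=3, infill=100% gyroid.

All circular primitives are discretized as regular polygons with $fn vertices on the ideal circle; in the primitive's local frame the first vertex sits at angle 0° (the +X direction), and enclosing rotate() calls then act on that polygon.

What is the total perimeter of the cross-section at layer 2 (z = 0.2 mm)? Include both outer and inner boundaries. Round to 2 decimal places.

At z = 0.2 mm: the cone contributes a regular 8-gon of circumradius 6.300 (interpolated between r1=6.5 and r2=2.5 at t=0.050) (perimeter = 2·8·6.300·sin(180°/8) = 38.57 mm); the cube at (10.5, 13.5) (footprint 13×25.5) is included at this height (perimeter 77.00 mm); the cube at (1, 11.5) is present — its section is the full 18×19.5 rectangle (perimeter 75.00 mm); Taking the first minus the rest: starting from the cone, the 13×25.5 cube at (10.5, 13.5) misses the remaining region (no effect); the 18×19.5 cube at (1, 11.5) misses the remaining region (no effect) — boundary = 38.57 mm. Overall, the cross-section is a single solid region. Total boundary length (outer) = 38.57 mm.

38.57 mm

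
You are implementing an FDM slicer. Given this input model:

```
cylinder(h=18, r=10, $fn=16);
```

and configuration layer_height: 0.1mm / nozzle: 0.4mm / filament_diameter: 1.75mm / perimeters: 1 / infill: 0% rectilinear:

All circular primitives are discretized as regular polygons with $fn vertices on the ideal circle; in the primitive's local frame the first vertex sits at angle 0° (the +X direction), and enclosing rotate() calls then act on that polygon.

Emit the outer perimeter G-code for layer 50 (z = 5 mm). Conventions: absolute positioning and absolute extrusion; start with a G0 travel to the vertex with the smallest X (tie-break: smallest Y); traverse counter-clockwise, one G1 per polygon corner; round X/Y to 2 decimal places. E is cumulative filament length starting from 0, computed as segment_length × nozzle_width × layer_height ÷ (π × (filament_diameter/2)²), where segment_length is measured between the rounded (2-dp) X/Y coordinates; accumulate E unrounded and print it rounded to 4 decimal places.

G0 X-10.00 Y0.00 Z5.00
G1 X-9.24 Y-3.83 E0.0649
G1 X-7.07 Y-7.07 E0.1298
G1 X-3.83 Y-9.24 E0.1946
G1 X0.00 Y-10.00 E0.2596
G1 X3.83 Y-9.24 E0.3245
G1 X7.07 Y-7.07 E0.3894
G1 X9.24 Y-3.83 E0.4542
G1 X10.00 Y0.00 E0.5191
G1 X9.24 Y3.83 E0.5841
G1 X7.07 Y7.07 E0.6489
G1 X3.83 Y9.24 E0.7138
G1 X0.00 Y10.00 E0.7787
G1 X-3.83 Y9.24 E0.8436
G1 X-7.07 Y7.07 E0.9085
G1 X-9.24 Y3.83 E0.9733
G1 X-10.00 Y0.00 E1.0383

At z = 5 mm: the r=10 cylinder contributes a regular 16-gon of circumradius 10. The outline is a single polygon with 16 vertices. Extrusion per mm of travel: 0.4 × 0.1 / (π × 0.875²) = 0.016630. Accumulating E over each segment gives final E = 1.0383.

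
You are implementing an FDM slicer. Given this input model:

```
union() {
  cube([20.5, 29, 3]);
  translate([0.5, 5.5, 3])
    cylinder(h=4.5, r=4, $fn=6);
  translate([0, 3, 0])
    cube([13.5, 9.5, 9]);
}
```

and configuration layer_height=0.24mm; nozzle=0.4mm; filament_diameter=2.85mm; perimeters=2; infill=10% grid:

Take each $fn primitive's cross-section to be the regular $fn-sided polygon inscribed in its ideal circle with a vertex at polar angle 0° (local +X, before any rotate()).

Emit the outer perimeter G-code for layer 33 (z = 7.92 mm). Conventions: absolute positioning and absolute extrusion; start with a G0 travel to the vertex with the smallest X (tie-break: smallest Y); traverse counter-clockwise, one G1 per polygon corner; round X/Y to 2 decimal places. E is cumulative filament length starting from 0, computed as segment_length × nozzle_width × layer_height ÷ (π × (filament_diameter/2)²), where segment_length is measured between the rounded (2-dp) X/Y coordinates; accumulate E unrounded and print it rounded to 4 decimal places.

At z = 7.92 mm: the cube is absent (z outside [0, 3]); the cylinder at (0.5, 5.5) is not intersected at this z (z outside [3, 7.5]); the cube at (0, 3) is present — its section is the full 13.5×9.5 rectangle; Combining (union): only the 13.5×9.5 cube at (0, 3) is present, so the union is just that shape — 1 connected region. The outline is a single polygon with 4 vertices. Extrusion per mm of travel: 0.4 × 0.24 / (π × 1.425²) = 0.015048. Accumulating E over each segment gives final E = 0.6922.

G0 X0.00 Y3.00 Z7.92
G1 X13.50 Y3.00 E0.2032
G1 X13.50 Y12.50 E0.3461
G1 X0.00 Y12.50 E0.5493
G1 X0.00 Y3.00 E0.6922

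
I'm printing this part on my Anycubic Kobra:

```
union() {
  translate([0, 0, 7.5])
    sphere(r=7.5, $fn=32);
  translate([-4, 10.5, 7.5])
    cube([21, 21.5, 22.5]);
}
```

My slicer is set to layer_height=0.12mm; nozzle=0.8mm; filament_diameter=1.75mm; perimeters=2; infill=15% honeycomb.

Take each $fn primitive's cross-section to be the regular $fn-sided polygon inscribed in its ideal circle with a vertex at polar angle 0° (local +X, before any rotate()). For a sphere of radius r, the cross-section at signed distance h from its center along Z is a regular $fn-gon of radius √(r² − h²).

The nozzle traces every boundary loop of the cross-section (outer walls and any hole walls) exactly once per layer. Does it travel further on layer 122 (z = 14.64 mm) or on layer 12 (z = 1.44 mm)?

Layer 122 (z = 14.64): the sphere: section is a regular 32-gon, circumradius = √(r²−h²) = √(7.5²−7.14²) = 2.296 (perimeter = 2·32·2.296·sin(180°/32) = 14.40 mm); the cube at (-4, 10.5) (footprint 21×21.5) is included at this height (perimeter 85.00 mm); Taking the union: the 2 present regions are separate (no shared area or edge), so areas and boundary lengths simply add and each stays a separate island — boundary = 99.40 mm. So its perimeter = 99.40 mm. Layer 12 (z = 1.44): the r=7.5 sphere slices to a regular 32-gon of circumradius 4.419 (√(r²−h²) with h=6.06 from center) (perimeter = 2·32·4.419·sin(180°/32) = 27.72 mm); the cube at (-4, 10.5) is absent (z outside [7.5, 30]); Combining (union): only the r=7.5 sphere is present, so the union is just that shape — boundary = 27.72 mm. So its perimeter = 27.72 mm. Layer 122 is larger (99.40 vs 27.72 mm).

layer 122 (z = 14.64 mm)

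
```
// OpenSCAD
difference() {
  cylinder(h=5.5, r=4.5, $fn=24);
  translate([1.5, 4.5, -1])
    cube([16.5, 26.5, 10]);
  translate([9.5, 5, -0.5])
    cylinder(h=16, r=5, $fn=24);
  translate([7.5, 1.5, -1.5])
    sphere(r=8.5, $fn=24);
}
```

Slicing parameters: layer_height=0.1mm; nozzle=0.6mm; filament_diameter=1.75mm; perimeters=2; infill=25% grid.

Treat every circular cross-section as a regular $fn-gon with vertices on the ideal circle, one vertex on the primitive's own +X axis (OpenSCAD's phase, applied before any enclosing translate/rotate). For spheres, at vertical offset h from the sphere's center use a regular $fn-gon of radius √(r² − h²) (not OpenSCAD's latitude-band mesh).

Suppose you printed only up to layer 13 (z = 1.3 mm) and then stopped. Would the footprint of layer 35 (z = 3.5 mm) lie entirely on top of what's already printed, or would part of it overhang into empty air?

part overhangs

Compare the two slices. At z = 1.3: the r=4.5 cylinder contributes a regular 24-gon of circumradius 4.5 (area = (24/2)·4.500²·sin(360°/24) = 62.89 mm²); the cube at (1.5, 4.5) is present — its section is the full 16.5×26.5 rectangle (area 437.25 mm²); the r=5 cylinder at (9.5, 5) gives a regular 24-gon of circumradius 5 (constant along its height) (area = (24/2)·5.000²·sin(360°/24) = 77.65 mm²); the r=8.5 sphere at (7.5, 1.5) contributes a regular 24-gon of circumradius √(8.5²−2.8²) = 8.026 (area = (24/2)·8.026²·sin(360°/24) = 200.05 mm²); Taking the first minus the rest: starting from the r=4.5 cylinder (62.89 mm²), the 16.5×26.5 cube at (1.5, 4.5) misses the remaining region (no effect); the r=5 cylinder at (9.5, 5) misses the remaining region (no effect); the r=8.5 sphere at (7.5, 1.5) partially overlaps it — only the 30.54 mm² overlap (of its 200.05 mm²) is removed, clipping the outline — area = 32.35 mm². At z = 3.5: the r=4.5 cylinder contributes a regular 24-gon of circumradius 4.5 (area = (24/2)·4.500²·sin(360°/24) = 62.89 mm²); the cube at (1.5, 4.5) is present — its section is the full 16.5×26.5 rectangle (area 437.25 mm²); the r=5 cylinder at (9.5, 5) contributes a regular 24-gon of circumradius 5 (area = (24/2)·5.000²·sin(360°/24) = 77.65 mm²); the r=8.5 sphere at (7.5, 1.5) contributes a regular 24-gon of circumradius √(8.5²−5²) = 6.874 (area = (24/2)·6.874²·sin(360°/24) = 146.75 mm²); Taking the first minus the rest: starting from the r=4.5 cylinder (62.89 mm²), the 16.5×26.5 cube at (1.5, 4.5) misses the remaining region (no effect); the r=5 cylinder at (9.5, 5) misses the remaining region (no effect); the r=8.5 sphere at (7.5, 1.5) partially overlaps it — only the 20.35 mm² overlap (of its 146.75 mm²) is removed, clipping the outline — area = 42.54 mm². Checking containment: at z = 3.5 the cross-section extends beyond the z = 1.3 cross-section by about 10.19 mm².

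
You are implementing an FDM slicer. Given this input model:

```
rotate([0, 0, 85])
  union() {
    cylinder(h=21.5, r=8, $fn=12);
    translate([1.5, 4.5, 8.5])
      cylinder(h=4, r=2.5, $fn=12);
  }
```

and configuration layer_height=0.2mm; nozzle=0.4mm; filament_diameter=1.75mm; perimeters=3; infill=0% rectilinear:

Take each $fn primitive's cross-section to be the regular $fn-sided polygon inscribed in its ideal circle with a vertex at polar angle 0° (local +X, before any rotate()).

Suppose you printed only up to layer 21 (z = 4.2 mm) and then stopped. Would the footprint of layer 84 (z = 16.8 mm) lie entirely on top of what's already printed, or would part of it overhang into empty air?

entirely on top

Compare the two slices. At z = 4.2: the cylinder: section is a regular 12-gon, circumradius r=8 (area = (12/2)·8.000²·sin(360°/12) = 192.00 mm²); the cylinder at (1.5, 4.5) is absent (z outside [8.5, 12.5]); Merging all regions: only the r=8 cylinder is present, so the union is just that shape — area = 192.00 mm²; (whole slice rotated 85° about Z — lengths, areas and connectivity unchanged). At z = 16.8: the cylinder: section is a regular 12-gon, circumradius r=8 (area = (12/2)·8.000²·sin(360°/12) = 192.00 mm²); the cylinder at (1.5, 4.5) does not reach this height (z outside [8.5, 12.5]); Merging all regions: only the r=8 cylinder is present, so the union is just that shape — area = 192.00 mm²; (whole slice rotated 85° about Z — lengths, areas and connectivity unchanged). Checking containment: the cross-section at z = 16.8 is a subset of the cross-section at z = 4.2.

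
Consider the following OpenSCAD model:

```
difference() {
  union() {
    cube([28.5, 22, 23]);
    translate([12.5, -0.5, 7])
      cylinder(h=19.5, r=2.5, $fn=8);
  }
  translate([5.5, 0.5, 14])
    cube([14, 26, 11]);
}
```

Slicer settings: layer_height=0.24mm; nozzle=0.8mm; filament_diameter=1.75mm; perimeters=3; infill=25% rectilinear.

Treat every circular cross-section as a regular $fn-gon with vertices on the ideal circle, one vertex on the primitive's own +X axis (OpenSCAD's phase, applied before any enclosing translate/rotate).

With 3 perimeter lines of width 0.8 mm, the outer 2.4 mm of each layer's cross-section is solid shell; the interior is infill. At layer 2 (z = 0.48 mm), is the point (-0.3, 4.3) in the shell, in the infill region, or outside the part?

At z = 0.48 mm: the 28.5×22 cube contributes its full rectangle; the cylinder at (12.5, -0.5) is not intersected at this z (z outside [7, 26.5]); Taking the union: only the 28.5×22 cube is present, so the union is just that shape — 1 connected region; the cube at (5.5, 0.5) does not reach this height (z outside [14, 25]); Subtracting the remaining from the first: none of the subtracted shapes is present at this height, so that combined region is unchanged — 1 connected region. Overall, the cross-section is a single solid region. The nearest boundary edge runs (0.00, 22.00)→(0.00, 0.00); distance from the point to it = 0.30 mm. The point is not inside any of the regions above, so it lies outside the cross-section (0.30 mm from the nearest boundary).

outside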